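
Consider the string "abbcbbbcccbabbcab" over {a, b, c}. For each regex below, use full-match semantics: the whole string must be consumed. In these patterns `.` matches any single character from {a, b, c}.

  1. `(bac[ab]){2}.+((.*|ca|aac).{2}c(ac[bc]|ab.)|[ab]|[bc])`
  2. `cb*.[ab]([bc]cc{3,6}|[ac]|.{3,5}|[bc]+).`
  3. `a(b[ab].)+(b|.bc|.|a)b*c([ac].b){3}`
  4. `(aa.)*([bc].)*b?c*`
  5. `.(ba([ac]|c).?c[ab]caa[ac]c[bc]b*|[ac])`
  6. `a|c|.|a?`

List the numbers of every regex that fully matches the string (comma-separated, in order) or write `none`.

1 → no match — must start with "bac"
2 → no match — must start with "c"
3 → match
4 → no match
5 → no match
6 → no match

3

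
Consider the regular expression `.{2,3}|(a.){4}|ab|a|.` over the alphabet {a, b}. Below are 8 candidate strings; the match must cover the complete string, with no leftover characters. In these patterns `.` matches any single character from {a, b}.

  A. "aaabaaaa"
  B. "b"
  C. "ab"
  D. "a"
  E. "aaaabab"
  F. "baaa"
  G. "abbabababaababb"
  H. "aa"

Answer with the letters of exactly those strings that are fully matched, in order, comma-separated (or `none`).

A, B, C, D, H

A → match
B → match
C → match
D → match
E → no match
F → no match
G → no match
H → match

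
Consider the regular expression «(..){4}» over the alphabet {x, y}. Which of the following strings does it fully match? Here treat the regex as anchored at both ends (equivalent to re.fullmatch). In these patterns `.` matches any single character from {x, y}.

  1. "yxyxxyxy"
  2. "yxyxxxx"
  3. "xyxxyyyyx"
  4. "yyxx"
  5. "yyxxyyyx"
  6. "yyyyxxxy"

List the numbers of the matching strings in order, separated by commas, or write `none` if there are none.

1, 5, 6

1. "yxyxxyxy" → match
2. "yxyxxxx" → no match
3. "xyxxyyyyx" → no match
4. "yyxx" → no match
5. "yyxxyyyx" → match
6. "yyyyxxxy" → match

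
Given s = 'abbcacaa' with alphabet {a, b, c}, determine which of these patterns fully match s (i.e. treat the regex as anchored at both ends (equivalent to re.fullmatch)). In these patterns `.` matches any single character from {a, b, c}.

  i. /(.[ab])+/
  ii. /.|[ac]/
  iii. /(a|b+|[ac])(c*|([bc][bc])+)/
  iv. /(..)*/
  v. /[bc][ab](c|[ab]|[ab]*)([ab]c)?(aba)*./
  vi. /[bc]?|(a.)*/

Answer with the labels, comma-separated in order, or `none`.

i → no match
ii → no match
iii → no match
iv → match
v → no match
vi → no match

iv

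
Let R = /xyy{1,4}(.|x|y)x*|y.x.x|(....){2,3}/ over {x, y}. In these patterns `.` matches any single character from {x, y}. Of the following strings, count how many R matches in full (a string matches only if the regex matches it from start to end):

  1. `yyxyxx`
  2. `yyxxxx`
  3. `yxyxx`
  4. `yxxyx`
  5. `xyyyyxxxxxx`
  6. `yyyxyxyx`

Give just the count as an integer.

3

1. `yyxyxx` → no match
2. `yyxxxx` → no match
3. `yxyxx` → no match
4. `yxxyx` → match
5. `xyyyyxxxxxx` → match
6. `yyyxyxyx` → match
Total matched: 3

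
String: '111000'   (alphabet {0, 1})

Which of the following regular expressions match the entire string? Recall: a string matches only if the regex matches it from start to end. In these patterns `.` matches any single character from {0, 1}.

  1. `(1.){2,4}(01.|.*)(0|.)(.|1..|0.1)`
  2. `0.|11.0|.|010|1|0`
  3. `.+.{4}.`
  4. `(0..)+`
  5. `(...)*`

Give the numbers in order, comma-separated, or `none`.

1, 3, 5

1 → match
2 → no match
3 → match
4 → no match — must start with '0'
5 → match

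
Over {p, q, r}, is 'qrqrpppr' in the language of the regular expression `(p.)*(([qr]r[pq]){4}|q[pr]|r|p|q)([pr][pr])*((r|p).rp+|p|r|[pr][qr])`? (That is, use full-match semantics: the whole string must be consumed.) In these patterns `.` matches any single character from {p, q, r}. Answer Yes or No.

No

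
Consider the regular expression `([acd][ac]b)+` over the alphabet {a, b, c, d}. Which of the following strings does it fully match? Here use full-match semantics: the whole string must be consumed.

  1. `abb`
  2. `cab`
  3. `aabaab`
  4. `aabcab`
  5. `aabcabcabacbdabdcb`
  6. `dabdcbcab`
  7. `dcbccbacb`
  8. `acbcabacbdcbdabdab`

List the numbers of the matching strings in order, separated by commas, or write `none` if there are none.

1. `abb` → no match
2. `cab` → match
3. `aabaab` → match
4. `aabcab` → match
5 → match
6. `dabdcbcab` → match
7. `dcbccbacb` → match
8 → match

2, 3, 4, 5, 6, 7, 8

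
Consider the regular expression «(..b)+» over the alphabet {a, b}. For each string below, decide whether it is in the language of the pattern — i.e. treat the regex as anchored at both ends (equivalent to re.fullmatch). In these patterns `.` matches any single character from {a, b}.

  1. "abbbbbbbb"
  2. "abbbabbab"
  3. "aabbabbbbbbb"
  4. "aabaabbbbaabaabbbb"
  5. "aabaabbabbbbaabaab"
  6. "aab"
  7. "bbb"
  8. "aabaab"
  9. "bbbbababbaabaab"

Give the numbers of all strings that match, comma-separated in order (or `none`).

1, 2, 3, 4, 5, 6, 7, 8, 9

1 → match
2 → match
3 → match
4 → match
5 → match
6 → match
7 → match
8 → match
9 → match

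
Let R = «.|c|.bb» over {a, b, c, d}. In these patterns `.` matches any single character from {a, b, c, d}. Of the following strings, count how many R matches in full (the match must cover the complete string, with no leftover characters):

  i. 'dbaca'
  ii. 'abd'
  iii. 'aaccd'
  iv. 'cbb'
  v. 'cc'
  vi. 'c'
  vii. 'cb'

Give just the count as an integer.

2

i → no match
ii → no match
iii → no match
iv → match
v → no match
vi → match
vii → no match
Total matched: 2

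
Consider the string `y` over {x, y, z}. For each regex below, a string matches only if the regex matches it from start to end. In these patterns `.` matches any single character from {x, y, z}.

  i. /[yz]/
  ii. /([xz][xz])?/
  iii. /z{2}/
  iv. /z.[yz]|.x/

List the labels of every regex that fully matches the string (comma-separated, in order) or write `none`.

i

i → match
ii → no match
iii → no match — must start with `z`
iv → no match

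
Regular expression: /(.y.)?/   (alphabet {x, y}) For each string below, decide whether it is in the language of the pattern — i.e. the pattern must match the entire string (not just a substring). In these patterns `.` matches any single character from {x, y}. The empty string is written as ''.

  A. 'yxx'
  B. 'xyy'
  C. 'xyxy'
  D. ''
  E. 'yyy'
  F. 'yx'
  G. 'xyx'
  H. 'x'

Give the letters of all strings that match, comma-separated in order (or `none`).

A → no match
B → match
C → no match
D → match
E → match
F → no match
G → match
H → no match

B, D, E, G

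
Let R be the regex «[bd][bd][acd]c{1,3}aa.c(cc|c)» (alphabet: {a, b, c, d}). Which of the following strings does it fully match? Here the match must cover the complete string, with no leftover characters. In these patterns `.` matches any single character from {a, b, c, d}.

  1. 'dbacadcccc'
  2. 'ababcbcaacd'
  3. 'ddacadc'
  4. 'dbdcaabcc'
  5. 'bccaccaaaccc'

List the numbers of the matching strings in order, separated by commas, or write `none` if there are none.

1. 'dbacadcccc' → no match
2. 'ababcbcaacd' → no match
3. 'ddacadc' → no match
4. 'dbdcaabcc' → match
5. 'bccaccaaaccc' → no match

4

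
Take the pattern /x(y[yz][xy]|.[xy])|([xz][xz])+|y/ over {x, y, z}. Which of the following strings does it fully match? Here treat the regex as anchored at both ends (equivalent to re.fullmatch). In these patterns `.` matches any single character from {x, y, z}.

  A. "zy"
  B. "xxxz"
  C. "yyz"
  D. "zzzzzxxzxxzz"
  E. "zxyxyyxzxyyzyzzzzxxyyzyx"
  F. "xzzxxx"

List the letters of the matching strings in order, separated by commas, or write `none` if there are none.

B, D, F

A → no match
B → match
C → no match
D → match
E → no match
F → match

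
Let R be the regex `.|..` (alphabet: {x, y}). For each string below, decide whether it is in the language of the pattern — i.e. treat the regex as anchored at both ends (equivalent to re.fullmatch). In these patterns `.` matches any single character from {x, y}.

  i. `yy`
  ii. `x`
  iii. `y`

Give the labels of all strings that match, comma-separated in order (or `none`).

i, ii, iii

i → match
ii → match
iii → match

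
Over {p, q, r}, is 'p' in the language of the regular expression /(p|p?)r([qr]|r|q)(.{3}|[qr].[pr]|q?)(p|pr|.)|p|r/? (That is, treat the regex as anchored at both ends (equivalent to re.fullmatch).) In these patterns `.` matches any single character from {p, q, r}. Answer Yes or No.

Yes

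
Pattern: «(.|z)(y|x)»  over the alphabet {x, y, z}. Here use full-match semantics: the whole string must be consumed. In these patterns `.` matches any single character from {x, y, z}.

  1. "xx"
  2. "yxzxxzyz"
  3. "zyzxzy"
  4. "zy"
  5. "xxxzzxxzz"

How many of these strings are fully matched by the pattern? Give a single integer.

2

1 → match
2 → no match
3 → no match
4 → match
5 → no match
Total matched: 2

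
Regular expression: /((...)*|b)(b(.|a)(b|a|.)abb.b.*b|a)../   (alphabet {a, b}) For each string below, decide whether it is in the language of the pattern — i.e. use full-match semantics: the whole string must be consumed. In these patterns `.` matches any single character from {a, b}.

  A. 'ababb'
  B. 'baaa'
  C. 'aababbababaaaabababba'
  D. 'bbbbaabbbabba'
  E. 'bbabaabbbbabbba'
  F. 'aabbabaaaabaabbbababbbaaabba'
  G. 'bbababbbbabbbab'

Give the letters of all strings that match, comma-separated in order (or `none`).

B, G

A → no match
B → match
C → no match
D → no match
E → no match
F → no match
G → match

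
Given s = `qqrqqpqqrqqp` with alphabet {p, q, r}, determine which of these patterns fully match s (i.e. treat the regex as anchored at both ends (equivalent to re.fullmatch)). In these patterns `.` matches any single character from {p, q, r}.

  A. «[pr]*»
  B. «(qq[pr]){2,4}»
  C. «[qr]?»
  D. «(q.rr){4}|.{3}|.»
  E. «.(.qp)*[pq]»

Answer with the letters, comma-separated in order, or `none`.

A → no match
B → match
C → no match
D → no match
E → no match

B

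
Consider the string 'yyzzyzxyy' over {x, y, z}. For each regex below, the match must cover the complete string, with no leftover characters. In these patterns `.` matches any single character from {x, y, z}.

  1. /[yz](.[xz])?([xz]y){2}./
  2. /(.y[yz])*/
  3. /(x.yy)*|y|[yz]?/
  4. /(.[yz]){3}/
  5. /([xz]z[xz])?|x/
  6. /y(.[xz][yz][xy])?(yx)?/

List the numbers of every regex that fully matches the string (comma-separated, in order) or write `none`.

1 → no match
2 → match
3 → no match
4 → no match
5 → no match
6 → no match

2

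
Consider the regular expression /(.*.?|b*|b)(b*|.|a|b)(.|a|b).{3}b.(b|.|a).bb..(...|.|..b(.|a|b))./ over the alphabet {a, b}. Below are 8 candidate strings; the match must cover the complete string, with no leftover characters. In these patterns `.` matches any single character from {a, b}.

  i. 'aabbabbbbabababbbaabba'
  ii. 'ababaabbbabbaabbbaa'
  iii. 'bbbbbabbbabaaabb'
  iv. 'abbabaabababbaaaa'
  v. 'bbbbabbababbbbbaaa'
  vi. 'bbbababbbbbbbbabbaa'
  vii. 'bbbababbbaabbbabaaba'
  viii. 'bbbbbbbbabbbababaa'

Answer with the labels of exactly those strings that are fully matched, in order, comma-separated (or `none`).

i, ii, iv, v, vi, vii, viii

i → match
ii → match
iii → no match
iv → match
v → match
vi → match
vii → match
viii → match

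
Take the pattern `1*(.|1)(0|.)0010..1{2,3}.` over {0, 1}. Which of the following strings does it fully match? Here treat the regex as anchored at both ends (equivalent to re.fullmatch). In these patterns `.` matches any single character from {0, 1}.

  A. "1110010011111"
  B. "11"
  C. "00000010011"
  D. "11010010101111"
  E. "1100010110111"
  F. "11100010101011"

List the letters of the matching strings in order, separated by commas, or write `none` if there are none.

A, D

A → match
B → no match
C → no match
D → match
E → no match
F → no match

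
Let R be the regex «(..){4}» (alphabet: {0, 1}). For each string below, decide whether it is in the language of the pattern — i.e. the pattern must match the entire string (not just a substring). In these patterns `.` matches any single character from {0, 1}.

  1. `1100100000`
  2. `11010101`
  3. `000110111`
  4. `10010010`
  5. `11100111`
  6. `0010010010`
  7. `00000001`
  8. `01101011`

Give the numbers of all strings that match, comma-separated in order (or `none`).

1 → no match
2 → match
3 → no match
4 → match
5 → match
6 → no match
7 → match
8 → match

2, 4, 5, 7, 8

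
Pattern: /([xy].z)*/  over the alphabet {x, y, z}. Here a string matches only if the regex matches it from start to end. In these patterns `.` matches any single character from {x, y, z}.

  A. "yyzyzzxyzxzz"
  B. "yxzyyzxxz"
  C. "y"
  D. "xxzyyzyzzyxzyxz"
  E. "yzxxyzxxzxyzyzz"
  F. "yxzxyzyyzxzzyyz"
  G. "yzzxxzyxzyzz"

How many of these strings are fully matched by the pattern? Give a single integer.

5

A → match
B → match
C → no match
D → match
E → no match
F → match
G → match
Total matched: 5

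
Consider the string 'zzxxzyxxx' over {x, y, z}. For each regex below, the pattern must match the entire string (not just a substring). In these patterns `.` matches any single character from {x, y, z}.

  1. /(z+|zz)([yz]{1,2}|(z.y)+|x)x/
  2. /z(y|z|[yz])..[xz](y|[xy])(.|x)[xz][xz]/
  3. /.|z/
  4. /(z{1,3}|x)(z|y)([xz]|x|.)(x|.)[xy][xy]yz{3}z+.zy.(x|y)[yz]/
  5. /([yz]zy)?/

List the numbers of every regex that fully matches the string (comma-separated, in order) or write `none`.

1 → no match
2 → match
3 → no match
4 → no match
5 → no match

2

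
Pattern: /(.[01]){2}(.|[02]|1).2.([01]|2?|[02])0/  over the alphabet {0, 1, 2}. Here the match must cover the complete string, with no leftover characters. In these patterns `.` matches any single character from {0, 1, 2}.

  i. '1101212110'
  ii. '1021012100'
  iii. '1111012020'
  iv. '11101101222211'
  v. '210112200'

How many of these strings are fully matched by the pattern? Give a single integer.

4

i → match
ii → match
iii → match
iv → no match — must end with '0'
v → match
Total matched: 4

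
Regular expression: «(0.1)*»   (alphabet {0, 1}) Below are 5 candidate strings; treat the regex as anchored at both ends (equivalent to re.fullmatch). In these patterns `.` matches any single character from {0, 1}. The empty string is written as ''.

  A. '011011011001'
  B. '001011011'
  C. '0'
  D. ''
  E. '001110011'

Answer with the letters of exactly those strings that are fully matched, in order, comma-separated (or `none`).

A, B, D

A. '011011011001' → match
B. '001011011' → match
C. '0' → no match
D. '' → match
E. '001110011' → no match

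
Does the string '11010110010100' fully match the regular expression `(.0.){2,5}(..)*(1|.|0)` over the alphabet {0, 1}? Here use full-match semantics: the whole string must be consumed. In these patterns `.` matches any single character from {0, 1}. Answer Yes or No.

No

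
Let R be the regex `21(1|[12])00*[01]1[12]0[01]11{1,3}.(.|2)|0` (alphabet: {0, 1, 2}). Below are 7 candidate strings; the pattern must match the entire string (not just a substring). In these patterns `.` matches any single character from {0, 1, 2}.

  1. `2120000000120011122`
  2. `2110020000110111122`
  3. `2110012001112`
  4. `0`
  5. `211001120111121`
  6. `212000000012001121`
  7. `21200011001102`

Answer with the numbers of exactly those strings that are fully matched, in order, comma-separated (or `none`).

1 → match
2 → no match
3 → match
4 → match
5 → match
6 → match
7 → match

1, 3, 4, 5, 6, 7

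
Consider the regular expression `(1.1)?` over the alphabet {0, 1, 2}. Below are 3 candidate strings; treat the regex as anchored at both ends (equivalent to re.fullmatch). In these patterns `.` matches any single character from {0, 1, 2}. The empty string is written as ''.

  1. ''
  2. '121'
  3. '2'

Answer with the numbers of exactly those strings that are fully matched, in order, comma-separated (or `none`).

1. '' → match
2. '121' → match
3. '2' → no match

1, 2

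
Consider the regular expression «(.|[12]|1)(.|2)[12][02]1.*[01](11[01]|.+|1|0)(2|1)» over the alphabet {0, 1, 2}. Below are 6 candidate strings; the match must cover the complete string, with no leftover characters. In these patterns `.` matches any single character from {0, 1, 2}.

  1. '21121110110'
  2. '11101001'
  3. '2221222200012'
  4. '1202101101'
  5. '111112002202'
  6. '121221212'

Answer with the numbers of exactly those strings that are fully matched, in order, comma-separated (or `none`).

1 → no match
2 → match
3 → no match
4 → no match
5 → no match
6 → no match

2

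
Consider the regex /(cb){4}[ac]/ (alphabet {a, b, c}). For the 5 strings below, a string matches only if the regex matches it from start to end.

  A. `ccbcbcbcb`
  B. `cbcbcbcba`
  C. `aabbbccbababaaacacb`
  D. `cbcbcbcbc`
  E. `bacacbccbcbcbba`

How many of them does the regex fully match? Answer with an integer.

A. `ccbcbcbcb` → no match — must start with `cb`
B. `cbcbcbcba` → match
C → no match — must start with `cb`
D. `cbcbcbcbc` → match
E → no match — must start with `cb`
Total matched: 2

2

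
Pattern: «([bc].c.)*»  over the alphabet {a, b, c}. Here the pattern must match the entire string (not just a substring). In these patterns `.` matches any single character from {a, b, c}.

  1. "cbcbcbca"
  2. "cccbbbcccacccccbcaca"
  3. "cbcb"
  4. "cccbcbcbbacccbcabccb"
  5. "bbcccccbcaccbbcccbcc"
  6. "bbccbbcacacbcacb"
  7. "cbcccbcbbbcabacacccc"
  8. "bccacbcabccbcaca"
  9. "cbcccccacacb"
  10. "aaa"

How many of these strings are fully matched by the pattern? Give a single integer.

9

1 → match
2 → match
3 → match
4 → match
5 → match
6 → match
7 → match
8 → match
9 → match
10 → no match
Total matched: 9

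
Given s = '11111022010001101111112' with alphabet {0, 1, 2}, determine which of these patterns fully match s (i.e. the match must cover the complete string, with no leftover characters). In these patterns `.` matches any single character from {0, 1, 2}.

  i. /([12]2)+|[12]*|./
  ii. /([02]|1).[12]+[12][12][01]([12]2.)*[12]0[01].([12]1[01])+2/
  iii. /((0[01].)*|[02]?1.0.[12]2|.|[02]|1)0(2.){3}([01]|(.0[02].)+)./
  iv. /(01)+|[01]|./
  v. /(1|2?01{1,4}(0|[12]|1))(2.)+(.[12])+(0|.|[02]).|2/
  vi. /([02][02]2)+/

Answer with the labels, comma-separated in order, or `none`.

i → no match
ii → match
iii → no match
iv → no match
v → no match
vi → no match

ii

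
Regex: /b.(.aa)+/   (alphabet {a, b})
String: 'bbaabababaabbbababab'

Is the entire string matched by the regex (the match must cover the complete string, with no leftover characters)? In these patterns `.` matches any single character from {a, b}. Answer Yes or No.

No

Every match must end with 'aa', but 'bbaabababaabbbababab' does not.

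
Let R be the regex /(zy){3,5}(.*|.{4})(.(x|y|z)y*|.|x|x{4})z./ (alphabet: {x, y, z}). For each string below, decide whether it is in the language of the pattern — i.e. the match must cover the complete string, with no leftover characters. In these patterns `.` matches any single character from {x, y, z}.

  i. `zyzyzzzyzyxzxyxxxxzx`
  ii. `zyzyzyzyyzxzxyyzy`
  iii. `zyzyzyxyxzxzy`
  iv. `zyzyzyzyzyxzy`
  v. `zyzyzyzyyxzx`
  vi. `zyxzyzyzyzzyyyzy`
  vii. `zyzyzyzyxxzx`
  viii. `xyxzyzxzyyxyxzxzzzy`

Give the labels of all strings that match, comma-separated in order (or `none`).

i → no match
ii → match
iii → match
iv → match
v. `zyzyzyzyyxzx` → match
vi → no match
vii. `zyzyzyzyxxzx` → match
viii → no match — must start with `zy`

ii, iii, iv, v, vii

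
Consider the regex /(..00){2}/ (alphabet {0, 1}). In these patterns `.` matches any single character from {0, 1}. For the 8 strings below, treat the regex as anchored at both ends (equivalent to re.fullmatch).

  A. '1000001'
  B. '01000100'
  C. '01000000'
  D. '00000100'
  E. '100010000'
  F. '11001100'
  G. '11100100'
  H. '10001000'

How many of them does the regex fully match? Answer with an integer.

5

A → no match — must end with '00'
B → match
C → match
D → match
E → no match
F → match
G → no match
H → match
Total matched: 5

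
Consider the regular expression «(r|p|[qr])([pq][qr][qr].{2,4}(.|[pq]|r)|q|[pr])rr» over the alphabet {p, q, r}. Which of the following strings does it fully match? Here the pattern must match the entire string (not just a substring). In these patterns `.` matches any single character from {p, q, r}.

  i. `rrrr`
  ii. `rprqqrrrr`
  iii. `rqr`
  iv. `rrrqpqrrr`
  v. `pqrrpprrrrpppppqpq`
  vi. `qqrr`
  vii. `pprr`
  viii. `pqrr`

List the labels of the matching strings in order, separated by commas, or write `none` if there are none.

i → match
ii → match
iii → no match — must end with `rr`
iv → no match
v → no match — must end with `rr`
vi → match
vii → match
viii → match

i, ii, vi, vii, viii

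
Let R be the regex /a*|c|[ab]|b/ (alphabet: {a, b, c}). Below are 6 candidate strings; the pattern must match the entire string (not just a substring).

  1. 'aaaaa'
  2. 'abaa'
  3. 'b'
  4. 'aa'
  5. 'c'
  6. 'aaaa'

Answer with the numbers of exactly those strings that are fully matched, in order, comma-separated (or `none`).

1. 'aaaaa' → match
2. 'abaa' → no match
3. 'b' → match
4. 'aa' → match
5. 'c' → match
6. 'aaaa' → match

1, 3, 4, 5, 6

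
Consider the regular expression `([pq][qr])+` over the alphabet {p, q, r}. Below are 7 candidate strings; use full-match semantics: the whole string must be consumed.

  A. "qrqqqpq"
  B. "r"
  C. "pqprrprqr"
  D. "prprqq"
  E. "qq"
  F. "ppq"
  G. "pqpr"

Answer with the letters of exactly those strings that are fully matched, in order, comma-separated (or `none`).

A → no match
B → no match
C → no match
D → match
E → match
F → no match
G → match

D, E, G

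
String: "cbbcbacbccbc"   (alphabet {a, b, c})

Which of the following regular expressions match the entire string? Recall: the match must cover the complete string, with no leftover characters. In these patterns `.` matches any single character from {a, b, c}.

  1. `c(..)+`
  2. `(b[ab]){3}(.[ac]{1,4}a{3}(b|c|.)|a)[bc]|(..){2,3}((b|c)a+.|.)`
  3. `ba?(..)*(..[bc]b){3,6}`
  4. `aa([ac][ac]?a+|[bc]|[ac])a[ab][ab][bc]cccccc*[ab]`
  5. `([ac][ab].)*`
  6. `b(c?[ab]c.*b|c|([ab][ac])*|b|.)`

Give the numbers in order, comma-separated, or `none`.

5

1 → no match
2 → no match
3 → no match — must start with "b"
4 → no match — must start with "aa"
5 → match
6 → no match — must start with "b"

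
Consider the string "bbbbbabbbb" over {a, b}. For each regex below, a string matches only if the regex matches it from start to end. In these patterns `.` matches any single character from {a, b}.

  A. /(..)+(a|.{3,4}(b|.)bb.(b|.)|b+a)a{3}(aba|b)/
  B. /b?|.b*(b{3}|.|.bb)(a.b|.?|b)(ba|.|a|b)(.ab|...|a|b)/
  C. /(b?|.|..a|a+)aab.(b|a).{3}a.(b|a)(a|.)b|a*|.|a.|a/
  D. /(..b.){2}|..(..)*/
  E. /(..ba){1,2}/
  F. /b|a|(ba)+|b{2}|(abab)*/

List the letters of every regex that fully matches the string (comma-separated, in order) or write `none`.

B, D

A → no match
B → match
C → no match
D → match
E → no match — must end with "ba"
F → no match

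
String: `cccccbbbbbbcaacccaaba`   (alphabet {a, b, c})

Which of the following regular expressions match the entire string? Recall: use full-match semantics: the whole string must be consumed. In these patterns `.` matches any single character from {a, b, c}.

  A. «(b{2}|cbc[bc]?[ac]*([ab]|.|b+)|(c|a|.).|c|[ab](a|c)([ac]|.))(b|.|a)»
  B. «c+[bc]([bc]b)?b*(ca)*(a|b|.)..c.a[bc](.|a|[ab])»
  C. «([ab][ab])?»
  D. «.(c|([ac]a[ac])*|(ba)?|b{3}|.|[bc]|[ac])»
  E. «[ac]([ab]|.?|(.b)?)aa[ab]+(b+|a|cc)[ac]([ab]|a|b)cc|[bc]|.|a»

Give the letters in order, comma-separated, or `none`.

B

A → no match
B → match
C → no match
D → no match
E → no match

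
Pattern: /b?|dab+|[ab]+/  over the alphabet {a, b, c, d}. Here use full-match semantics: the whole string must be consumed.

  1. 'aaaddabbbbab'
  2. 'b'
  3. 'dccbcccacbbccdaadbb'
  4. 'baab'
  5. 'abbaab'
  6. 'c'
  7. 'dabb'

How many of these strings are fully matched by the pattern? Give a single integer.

1 → no match
2 → match
3 → no match
4 → match
5 → match
6 → no match
7 → match
Total matched: 4

4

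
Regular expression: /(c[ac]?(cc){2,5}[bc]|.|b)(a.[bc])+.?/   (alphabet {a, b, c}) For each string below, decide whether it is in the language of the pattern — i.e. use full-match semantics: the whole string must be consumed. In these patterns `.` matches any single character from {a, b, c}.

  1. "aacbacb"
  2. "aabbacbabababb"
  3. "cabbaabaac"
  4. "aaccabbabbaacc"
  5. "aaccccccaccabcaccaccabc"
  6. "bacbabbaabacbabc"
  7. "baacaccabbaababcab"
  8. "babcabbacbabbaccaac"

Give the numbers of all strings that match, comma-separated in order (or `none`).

1, 3, 4, 6, 8

1 → match
2 → no match
3 → match
4 → match
5 → no match
6 → match
7 → no match
8 → match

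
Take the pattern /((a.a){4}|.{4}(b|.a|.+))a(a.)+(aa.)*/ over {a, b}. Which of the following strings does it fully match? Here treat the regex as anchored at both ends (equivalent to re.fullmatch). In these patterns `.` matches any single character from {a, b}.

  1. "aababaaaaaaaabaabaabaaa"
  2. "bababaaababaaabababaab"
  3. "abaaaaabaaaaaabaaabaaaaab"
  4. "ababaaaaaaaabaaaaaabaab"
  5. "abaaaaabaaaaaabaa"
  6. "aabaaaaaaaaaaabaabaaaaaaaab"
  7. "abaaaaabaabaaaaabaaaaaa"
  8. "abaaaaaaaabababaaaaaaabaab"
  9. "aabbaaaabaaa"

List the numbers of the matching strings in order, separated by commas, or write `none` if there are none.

1, 2, 3, 4, 5, 6, 7, 8, 9

1 → match
2 → match
3 → match
4 → match
5 → match
6 → match
7 → match
8 → match
9 → match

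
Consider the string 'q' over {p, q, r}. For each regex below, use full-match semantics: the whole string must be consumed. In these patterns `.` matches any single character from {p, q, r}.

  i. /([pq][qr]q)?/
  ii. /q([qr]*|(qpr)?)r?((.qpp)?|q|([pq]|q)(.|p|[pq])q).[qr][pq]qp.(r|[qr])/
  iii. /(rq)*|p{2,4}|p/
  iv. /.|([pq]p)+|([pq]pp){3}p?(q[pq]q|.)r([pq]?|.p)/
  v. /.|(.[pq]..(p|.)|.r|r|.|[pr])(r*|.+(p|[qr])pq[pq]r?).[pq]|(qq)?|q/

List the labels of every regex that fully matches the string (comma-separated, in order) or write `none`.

i → no match
ii → no match
iii → no match
iv → match
v → match

iv, v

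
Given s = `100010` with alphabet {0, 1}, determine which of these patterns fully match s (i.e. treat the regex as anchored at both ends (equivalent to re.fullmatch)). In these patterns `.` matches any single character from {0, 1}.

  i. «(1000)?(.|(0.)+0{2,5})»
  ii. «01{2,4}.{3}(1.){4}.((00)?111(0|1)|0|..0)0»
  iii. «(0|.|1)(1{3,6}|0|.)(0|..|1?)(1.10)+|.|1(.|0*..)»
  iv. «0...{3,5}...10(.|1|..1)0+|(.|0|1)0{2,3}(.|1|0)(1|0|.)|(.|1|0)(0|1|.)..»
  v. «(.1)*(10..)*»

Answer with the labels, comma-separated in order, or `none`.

i → no match
ii → no match — must start with `01`
iii → match
iv → match
v → no match

iii, iv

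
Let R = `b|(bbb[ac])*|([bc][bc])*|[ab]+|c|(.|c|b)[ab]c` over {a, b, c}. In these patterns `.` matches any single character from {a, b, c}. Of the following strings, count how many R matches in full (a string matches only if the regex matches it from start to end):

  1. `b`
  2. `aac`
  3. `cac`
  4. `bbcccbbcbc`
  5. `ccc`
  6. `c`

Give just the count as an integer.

1 → match
2 → match
3 → match
4 → match
5 → no match
6 → match
Total matched: 5

5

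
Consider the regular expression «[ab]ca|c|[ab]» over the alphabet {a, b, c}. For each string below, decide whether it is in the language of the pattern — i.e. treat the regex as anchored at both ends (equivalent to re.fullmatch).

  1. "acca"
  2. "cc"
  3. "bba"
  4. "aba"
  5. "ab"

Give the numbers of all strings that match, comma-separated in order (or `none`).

none

1. "acca" → no match
2. "cc" → no match
3. "bba" → no match
4. "aba" → no match
5. "ab" → no match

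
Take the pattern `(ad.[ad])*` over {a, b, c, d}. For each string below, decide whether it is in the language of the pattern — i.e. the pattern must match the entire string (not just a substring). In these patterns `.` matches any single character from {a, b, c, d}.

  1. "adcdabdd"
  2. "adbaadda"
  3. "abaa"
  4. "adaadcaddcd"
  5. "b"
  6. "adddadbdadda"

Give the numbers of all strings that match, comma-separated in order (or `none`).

2, 6

1. "adcdabdd" → no match
2. "adbaadda" → match
3. "abaa" → no match
4. "adaadcaddcd" → no match
5. "b" → no match
6. "adddadbdadda" → match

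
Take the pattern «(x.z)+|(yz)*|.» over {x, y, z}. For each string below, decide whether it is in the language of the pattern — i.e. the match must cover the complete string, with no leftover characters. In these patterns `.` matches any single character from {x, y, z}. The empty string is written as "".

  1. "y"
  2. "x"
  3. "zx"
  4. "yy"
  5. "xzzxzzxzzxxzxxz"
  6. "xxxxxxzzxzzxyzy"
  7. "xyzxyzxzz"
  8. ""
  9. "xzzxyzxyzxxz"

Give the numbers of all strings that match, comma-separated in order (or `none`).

1 → match
2 → match
3 → no match
4 → no match
5 → match
6 → no match
7 → match
8 → match
9 → match

1, 2, 5, 7, 8, 9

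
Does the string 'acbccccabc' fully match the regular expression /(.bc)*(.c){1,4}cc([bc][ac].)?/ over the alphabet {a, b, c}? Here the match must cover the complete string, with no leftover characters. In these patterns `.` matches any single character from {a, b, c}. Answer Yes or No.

No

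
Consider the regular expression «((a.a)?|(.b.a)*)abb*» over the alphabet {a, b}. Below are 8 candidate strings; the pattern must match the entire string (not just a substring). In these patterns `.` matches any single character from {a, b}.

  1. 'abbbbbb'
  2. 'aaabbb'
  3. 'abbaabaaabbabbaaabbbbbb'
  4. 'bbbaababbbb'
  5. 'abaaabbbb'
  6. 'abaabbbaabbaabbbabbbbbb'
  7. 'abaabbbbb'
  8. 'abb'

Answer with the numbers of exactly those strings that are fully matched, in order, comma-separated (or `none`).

1. 'abbbbbb' → match
2. 'aaabbb' → no match
3 → match
4. 'bbbaababbbb' → no match
5. 'abaaabbbb' → match
6 → no match
7. 'abaabbbbb' → match
8. 'abb' → match

1, 3, 5, 7, 8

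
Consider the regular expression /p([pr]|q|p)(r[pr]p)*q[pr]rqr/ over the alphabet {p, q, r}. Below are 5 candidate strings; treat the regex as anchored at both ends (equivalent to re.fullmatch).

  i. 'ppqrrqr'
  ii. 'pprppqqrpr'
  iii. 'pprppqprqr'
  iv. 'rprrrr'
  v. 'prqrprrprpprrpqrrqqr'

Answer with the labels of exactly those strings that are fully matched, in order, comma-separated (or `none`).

i, iii

i → match
ii → no match — must end with 'rqr'
iii → match
iv → no match — must start with 'p'
v → no match — must end with 'rqr'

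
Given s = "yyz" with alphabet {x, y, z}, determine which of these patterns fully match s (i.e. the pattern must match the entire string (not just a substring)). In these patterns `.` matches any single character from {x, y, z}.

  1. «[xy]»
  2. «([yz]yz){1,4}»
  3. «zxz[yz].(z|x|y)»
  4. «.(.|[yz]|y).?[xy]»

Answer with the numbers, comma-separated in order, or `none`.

2

1 → no match
2 → match
3 → no match — must start with "zxz"
4 → no match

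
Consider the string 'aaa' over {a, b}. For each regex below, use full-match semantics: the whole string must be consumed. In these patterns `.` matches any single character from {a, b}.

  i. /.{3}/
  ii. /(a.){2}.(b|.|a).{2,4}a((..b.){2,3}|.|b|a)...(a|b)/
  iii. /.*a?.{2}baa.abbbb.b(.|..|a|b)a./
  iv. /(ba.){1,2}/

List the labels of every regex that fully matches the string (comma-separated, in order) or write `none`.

i → match
ii → no match
iii → no match
iv → no match — must start with 'ba'

i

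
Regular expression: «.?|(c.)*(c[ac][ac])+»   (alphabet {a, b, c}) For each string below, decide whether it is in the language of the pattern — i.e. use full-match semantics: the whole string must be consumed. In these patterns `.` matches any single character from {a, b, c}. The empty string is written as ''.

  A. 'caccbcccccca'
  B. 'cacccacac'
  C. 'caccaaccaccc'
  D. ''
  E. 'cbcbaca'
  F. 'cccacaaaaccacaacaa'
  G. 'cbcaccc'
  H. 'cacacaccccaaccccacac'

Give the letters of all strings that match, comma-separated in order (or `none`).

B, C, D, G

A → no match
B → match
C → match
D → match
E → no match
F → no match
G → match
H → no match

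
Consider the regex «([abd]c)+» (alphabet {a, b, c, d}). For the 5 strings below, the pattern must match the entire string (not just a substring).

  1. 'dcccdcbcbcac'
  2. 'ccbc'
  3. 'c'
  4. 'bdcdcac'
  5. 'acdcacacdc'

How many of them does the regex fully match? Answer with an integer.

1

1 → no match
2 → no match
3 → no match
4 → no match
5 → match
Total matched: 1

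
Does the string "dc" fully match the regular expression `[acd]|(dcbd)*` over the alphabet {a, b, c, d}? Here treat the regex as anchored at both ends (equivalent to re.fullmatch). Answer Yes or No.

No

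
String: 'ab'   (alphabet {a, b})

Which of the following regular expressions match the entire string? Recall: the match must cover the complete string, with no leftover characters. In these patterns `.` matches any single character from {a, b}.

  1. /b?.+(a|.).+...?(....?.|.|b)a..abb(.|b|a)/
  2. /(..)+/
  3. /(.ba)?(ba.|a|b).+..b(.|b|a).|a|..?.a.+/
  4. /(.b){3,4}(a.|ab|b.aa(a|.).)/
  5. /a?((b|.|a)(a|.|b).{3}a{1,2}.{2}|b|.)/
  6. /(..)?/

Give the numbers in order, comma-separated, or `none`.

1 → no match
2 → match
3 → no match
4 → no match
5 → match
6 → match

2, 5, 6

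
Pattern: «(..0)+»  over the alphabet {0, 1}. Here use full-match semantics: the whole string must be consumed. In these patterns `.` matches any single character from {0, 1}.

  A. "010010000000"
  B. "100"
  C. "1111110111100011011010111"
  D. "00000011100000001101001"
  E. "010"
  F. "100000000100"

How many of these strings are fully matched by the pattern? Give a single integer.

4

A → match
B → match
C → no match — must end with "0"
D → no match — must end with "0"
E → match
F → match
Total matched: 4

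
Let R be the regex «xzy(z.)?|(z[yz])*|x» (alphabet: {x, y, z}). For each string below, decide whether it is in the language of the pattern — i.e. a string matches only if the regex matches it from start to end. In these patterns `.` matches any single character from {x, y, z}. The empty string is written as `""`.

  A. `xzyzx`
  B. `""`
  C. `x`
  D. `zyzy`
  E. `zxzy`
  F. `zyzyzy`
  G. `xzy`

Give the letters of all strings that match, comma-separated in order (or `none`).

A → match
B → match
C → match
D → match
E → no match
F → match
G → match

A, B, C, D, F, G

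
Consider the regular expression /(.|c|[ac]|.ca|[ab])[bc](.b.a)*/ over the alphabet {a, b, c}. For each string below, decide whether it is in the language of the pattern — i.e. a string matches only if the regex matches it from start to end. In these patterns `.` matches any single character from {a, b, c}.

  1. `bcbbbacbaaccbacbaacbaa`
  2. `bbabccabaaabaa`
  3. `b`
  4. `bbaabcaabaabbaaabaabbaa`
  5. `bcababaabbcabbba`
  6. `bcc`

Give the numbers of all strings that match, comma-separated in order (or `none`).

1 → no match
2 → no match
3 → no match
4 → no match
5 → match
6 → no match

5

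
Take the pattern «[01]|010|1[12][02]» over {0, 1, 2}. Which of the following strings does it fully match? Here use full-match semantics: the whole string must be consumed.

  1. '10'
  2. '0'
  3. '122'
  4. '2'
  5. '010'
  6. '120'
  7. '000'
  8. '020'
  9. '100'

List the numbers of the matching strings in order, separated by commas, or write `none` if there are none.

1 → no match
2 → match
3 → match
4 → no match
5 → match
6 → match
7 → no match
8 → no match
9 → no match

2, 3, 5, 6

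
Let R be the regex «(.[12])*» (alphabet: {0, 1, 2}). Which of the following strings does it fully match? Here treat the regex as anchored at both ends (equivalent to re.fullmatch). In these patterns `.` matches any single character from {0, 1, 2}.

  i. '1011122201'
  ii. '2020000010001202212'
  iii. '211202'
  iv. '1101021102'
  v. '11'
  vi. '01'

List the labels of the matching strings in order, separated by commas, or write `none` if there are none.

i. '1011122201' → no match
ii → no match
iii. '211202' → match
iv. '1101021102' → match
v. '11' → match
vi. '01' → match

iii, iv, v, vi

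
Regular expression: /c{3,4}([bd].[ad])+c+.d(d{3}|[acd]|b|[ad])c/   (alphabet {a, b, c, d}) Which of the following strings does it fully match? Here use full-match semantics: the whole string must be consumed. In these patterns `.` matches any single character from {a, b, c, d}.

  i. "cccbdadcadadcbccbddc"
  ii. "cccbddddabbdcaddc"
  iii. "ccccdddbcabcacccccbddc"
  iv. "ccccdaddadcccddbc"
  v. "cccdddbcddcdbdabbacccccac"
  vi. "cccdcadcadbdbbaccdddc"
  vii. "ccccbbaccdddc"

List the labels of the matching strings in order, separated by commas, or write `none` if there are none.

ii, iii, iv, vi, vii

i → no match
ii → match
iii → match
iv → match
v → no match
vi → match
vii → match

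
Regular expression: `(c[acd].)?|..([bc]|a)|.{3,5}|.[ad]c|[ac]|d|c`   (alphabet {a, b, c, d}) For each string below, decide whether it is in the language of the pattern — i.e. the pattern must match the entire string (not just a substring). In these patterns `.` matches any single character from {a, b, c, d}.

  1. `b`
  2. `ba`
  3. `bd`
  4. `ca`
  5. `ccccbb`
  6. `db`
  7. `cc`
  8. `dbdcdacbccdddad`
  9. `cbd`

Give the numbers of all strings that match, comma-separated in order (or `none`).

9

1 → no match
2 → no match
3 → no match
4 → no match
5 → no match
6 → no match
7 → no match
8 → no match
9 → match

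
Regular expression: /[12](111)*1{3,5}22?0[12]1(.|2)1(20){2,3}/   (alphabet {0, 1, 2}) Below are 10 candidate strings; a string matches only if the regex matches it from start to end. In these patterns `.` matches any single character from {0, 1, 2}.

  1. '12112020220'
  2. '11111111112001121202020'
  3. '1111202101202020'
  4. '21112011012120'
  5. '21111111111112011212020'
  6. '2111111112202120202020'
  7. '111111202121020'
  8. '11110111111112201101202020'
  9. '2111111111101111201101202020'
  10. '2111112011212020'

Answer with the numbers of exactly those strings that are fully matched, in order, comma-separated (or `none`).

1 → no match
2 → no match
3 → match
4 → no match
5 → match
6 → no match
7 → no match
8 → no match
9 → no match
10 → match

3, 5, 10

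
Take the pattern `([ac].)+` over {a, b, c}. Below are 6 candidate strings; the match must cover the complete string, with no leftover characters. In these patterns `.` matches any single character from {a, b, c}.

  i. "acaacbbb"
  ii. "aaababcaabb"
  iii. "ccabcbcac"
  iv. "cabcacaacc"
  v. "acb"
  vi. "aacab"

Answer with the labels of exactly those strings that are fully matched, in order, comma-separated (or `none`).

i → no match
ii → no match
iii → no match
iv → no match
v → no match
vi → no match

none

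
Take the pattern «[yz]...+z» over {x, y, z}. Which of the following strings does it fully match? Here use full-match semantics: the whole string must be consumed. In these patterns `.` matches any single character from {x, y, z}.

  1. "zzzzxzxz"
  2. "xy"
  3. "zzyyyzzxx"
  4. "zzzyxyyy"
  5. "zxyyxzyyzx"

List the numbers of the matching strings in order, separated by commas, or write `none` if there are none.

1

1 → match
2 → no match — must end with "z"
3 → no match — must end with "z"
4 → no match — must end with "z"
5 → no match — must end with "z"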